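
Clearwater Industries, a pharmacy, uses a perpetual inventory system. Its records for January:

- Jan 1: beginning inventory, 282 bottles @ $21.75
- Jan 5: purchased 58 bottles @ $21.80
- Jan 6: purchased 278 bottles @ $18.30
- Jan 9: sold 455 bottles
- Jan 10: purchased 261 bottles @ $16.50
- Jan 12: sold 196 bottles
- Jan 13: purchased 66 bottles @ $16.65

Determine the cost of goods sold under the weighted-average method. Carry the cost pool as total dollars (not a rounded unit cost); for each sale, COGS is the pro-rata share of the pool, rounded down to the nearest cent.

After Jan 1: 282 on hand, pool $6,133.50 (≈ $21.7500 each)
After Jan 5: 340 on hand, pool $7,397.90 (≈ $21.7585 each)
After Jan 6: 618 on hand, pool $12,485.30 (≈ $20.2028 each)
Jan 9, sell 455: 455/618 × $12,485.30 → $9,192.25
After Jan 10: 424 on hand, pool $7,599.55 (≈ $17.9235 each)
Jan 12, sell 196: 196/424 × $7,599.55 → $3,512.99
After Jan 13: 294 on hand, pool $5,185.46 (≈ $17.6376 each)
Total COGS = $9,192.25 + $3,512.99 = $12,705.24
Ending inventory (cost pool remaining) = $5,185.46

COGS = $12,705.24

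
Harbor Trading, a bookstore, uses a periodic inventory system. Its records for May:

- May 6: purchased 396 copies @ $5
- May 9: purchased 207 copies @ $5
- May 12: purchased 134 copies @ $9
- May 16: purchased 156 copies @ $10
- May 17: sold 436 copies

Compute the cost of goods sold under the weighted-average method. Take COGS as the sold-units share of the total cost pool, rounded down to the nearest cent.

COGS = $2,822.52

May 17, sell 436: 436/893 × $5,781.00 → $2,822.52
Ending inventory (cost pool remaining) = $2,958.48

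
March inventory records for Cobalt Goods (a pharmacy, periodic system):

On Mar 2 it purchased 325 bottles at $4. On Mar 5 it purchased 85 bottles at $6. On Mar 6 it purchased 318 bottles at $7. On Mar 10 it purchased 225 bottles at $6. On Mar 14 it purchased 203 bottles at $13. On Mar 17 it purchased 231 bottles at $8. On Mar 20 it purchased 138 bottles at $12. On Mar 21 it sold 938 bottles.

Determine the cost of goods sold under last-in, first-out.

Mar 21, 938 sold [LIFO — newest first]: 138 @ $12 + 231 @ $8 + 203 @ $13 + 225 @ $6 + 141 @ $7 = $8,480
Ending inventory: 325 @ $4 + 85 @ $6 + 177 @ $7 = $3,049

COGS = $8,480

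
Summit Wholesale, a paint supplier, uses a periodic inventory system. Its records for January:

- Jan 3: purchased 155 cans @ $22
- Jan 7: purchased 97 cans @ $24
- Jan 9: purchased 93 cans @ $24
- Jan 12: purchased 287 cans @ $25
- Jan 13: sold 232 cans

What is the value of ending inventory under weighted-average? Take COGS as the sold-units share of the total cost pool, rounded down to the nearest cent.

Ending inventory = $9,585.45

Jan 13, sell 232: 232/632 × $15,145.00 → $5,559.55
Ending inventory (cost pool remaining) = $9,585.45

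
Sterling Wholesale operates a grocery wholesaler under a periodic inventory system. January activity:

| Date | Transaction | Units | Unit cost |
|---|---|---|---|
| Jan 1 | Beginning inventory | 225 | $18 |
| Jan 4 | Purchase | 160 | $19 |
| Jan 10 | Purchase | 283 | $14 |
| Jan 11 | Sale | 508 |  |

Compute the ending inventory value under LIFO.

Ending inventory = $2,880

Jan 11, 508 sold [LIFO — newest first]: 283 @ $14 + 160 @ $19 + 65 @ $18 = $8,172
Ending inventory: 160 @ $18 = $2,880
Check: goods available $11,052 = COGS $8,172 + ending $2,880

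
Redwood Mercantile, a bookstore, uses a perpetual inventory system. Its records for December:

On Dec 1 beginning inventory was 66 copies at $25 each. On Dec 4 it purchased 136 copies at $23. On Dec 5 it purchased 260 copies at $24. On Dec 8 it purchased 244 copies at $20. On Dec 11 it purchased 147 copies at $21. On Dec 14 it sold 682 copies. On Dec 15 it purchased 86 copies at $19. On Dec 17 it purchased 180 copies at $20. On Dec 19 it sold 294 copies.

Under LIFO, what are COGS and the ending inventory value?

Dec 14, 682 sold [LIFO — newest first]: 147 @ $21 + 244 @ $20 + 260 @ $24 + 31 @ $23 = $14,920
Dec 19, 294 sold [LIFO — newest first]: 180 @ $20 + 86 @ $19 + 28 @ $23 = $5,878
Total COGS = $14,920 + $5,878 = $20,798
Ending inventory: 66 @ $25 + 77 @ $23 = $3,421

COGS = $20,798; ending inventory = $3,421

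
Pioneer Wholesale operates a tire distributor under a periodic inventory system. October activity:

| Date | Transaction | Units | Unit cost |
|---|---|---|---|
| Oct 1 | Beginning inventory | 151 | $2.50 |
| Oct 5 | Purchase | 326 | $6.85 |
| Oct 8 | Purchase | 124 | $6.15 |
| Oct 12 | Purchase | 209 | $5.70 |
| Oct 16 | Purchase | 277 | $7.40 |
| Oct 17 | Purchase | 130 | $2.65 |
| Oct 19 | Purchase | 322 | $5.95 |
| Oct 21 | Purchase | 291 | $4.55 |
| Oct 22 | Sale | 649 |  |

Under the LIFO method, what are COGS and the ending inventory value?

Oct 22, 649 sold [LIFO — newest first]: 291 @ $4.55 + 322 @ $5.95 + 36 @ $2.65 = $3,335.35
Ending inventory: 151 @ $2.50 + 326 @ $6.85 + 124 @ $6.15 + 209 @ $5.70 + 277 @ $7.40 + 94 @ $2.65 = $6,863.40

COGS = $3,335.35; ending inventory = $6,863.40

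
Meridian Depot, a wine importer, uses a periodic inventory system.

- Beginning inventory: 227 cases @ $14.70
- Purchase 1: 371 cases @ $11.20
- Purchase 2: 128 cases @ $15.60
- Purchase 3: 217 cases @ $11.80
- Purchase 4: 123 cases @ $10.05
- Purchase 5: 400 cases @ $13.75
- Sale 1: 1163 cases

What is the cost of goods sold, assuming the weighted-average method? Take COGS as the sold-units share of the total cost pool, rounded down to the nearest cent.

COGS = $14,902.94

Sale 1, sell 1163: 1163/1466 × $18,785.65 → $14,902.94
Ending inventory (cost pool remaining) = $3,882.71
Check: goods available $18,785.65 = COGS $14,902.94 + ending $3,882.71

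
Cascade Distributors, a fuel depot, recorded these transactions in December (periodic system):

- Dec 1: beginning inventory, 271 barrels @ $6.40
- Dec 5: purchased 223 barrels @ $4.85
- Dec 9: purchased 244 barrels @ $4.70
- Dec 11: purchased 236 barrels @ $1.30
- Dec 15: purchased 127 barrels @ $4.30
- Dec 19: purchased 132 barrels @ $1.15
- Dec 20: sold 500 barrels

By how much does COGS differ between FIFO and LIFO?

$1,815.95

FIFO COGS: 271 @ $6.40 + 223 @ $4.85 + 6 @ $4.70 = $2,844.15
LIFO COGS: 132 @ $1.15 + 127 @ $4.30 + 236 @ $1.30 + 5 @ $4.70 = $1,028.20
Difference = |$2,844.15 − $1,028.20| = $1,815.95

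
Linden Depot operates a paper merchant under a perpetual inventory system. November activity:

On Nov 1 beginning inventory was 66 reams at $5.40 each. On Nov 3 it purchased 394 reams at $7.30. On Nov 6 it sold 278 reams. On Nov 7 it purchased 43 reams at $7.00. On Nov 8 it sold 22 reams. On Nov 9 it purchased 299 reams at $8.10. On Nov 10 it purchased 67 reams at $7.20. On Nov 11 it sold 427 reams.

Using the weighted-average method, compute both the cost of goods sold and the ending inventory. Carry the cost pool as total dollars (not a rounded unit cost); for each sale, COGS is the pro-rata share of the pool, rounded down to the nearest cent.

After Nov 1: 66 on hand, pool $356.40 (≈ $5.4000 each)
After Nov 3: 460 on hand, pool $3,232.60 (≈ $7.0274 each)
Nov 6, sell 278: 278/460 × $3,232.60 → $1,953.61
After Nov 7: 225 on hand, pool $1,579.99 (≈ $7.0222 each)
Nov 8, sell 22: 22/225 × $1,579.99 → $154.48
After Nov 9: 502 on hand, pool $3,847.41 (≈ $7.6642 each)
After Nov 10: 569 on hand, pool $4,329.81 (≈ $7.6095 each)
Nov 11, sell 427: 427/569 × $4,329.81 → $3,249.25
Total COGS = $1,953.61 + $154.48 + $3,249.25 = $5,357.34
Ending inventory (cost pool remaining) = $1,080.56

COGS = $5,357.34; ending inventory = $1,080.56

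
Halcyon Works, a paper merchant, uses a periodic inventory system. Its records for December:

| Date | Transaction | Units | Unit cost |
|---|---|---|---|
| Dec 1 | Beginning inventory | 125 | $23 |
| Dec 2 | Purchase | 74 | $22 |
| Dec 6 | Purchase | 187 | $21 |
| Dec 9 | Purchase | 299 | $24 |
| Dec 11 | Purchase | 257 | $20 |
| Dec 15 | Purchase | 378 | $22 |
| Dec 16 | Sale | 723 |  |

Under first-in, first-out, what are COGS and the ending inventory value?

Dec 16, 723 sold [FIFO — oldest first]: 125 @ $23 + 74 @ $22 + 187 @ $21 + 299 @ $24 + 38 @ $20 = $16,366
Ending inventory: 219 @ $20 + 378 @ $22 = $12,696

COGS = $16,366; ending inventory = $12,696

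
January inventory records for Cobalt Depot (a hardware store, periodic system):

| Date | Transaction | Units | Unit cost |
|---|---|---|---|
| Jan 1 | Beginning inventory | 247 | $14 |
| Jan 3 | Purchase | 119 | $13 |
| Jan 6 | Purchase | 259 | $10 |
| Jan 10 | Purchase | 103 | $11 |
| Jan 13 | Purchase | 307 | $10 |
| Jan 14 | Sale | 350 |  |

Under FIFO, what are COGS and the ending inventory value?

Jan 14, 350 sold [FIFO — oldest first]: 247 @ $14 + 103 @ $13 = $4,797
Ending inventory: 16 @ $13 + 259 @ $10 + 103 @ $11 + 307 @ $10 = $7,001

COGS = $4,797; ending inventory = $7,001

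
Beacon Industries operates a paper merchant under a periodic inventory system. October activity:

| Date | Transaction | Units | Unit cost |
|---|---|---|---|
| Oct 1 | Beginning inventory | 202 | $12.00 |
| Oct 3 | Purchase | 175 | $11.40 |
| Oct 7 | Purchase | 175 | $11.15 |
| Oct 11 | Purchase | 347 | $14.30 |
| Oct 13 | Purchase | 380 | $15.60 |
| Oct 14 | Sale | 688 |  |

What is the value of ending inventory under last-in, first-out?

Ending inventory = $6,927.95

Oct 14, 688 sold [LIFO — newest first]: 380 @ $15.60 + 308 @ $14.30 = $10,332.40
Ending inventory: 202 @ $12.00 + 175 @ $11.40 + 175 @ $11.15 + 39 @ $14.30 = $6,927.95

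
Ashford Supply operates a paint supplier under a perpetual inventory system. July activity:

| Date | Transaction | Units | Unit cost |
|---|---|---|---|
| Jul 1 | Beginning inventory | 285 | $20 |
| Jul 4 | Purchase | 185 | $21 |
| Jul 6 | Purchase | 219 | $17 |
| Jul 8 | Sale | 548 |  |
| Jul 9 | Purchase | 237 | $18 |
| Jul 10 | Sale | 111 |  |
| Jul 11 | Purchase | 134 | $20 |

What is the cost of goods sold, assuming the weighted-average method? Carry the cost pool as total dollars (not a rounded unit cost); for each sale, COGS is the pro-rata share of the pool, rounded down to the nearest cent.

COGS = $12,637.03

After Jul 1: 285 on hand, pool $5,700.00 (≈ $20.0000 each)
After Jul 4: 470 on hand, pool $9,585.00 (≈ $20.3936 each)
After Jul 6: 689 on hand, pool $13,308.00 (≈ $19.3149 each)
Jul 8, sell 548: 548/689 × $13,308.00 → $10,584.59
After Jul 9: 378 on hand, pool $6,989.41 (≈ $18.4905 each)
Jul 10, sell 111: 111/378 × $6,989.41 → $2,052.44
After Jul 11: 401 on hand, pool $7,616.97 (≈ $18.9949 each)
Total COGS = $10,584.59 + $2,052.44 = $12,637.03
Ending inventory (cost pool remaining) = $7,616.97
Check: goods available $20,254.00 = COGS $12,637.03 + ending $7,616.97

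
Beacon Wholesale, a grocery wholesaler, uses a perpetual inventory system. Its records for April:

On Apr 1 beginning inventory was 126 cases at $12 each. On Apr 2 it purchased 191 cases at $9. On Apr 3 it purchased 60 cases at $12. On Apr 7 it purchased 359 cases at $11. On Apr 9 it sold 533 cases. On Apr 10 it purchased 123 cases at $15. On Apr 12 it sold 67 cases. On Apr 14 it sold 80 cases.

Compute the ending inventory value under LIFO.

Apr 9, 533 sold [LIFO — newest first]: 359 @ $11 + 60 @ $12 + 114 @ $9 = $5,695
Apr 12, 67 sold [LIFO — newest first]: 67 @ $15 = $1,005
Apr 14, 80 sold [LIFO — newest first]: 56 @ $15 + 24 @ $9 = $1,056
Total COGS = $5,695 + $1,005 + $1,056 = $7,756
Ending inventory: 126 @ $12 + 53 @ $9 = $1,989
Check: goods available $9,745 = COGS $7,756 + ending $1,989

Ending inventory = $1,989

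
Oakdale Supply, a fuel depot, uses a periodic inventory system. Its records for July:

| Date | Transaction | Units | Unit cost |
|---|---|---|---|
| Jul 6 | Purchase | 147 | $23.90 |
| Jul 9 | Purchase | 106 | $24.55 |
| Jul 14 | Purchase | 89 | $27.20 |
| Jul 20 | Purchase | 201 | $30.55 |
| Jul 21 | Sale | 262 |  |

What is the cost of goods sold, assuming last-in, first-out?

Jul 21, 262 sold [LIFO — newest first]: 201 @ $30.55 + 61 @ $27.20 = $7,799.75
Ending inventory: 147 @ $23.90 + 106 @ $24.55 + 28 @ $27.20 = $6,877.20

COGS = $7,799.75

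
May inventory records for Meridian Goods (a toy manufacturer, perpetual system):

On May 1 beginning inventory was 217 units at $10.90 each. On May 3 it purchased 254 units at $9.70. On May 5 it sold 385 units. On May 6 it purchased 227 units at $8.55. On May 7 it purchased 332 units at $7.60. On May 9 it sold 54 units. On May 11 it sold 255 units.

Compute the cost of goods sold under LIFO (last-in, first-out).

COGS = $6,240.10

May 5, 385 sold [LIFO — newest first]: 254 @ $9.70 + 131 @ $10.90 = $3,891.70
May 9, 54 sold [LIFO — newest first]: 54 @ $7.60 = $410.40
May 11, 255 sold [LIFO — newest first]: 255 @ $7.60 = $1,938.00
Total COGS = $3,891.70 + $410.40 + $1,938.00 = $6,240.10
Ending inventory: 86 @ $10.90 + 227 @ $8.55 + 23 @ $7.60 = $3,053.05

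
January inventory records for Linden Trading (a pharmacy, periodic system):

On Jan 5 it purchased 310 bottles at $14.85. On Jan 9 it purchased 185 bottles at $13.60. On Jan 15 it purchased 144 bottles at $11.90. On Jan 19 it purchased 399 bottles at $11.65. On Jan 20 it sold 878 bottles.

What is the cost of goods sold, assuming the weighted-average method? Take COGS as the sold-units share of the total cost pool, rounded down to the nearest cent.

COGS = $11,403.38

Jan 20, sell 878: 878/1038 × $13,481.45 → $11,403.38
Ending inventory (cost pool remaining) = $2,078.07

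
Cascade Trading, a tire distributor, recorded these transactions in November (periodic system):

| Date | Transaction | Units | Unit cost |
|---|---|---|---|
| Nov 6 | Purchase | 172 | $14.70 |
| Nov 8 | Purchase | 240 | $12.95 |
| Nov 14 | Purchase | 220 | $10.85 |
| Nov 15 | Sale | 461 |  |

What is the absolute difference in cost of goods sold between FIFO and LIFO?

$658.35

FIFO COGS: 172 @ $14.70 + 240 @ $12.95 + 49 @ $10.85 = $6,168.05
LIFO COGS: 220 @ $10.85 + 240 @ $12.95 + 1 @ $14.70 = $5,509.70
Difference = |$6,168.05 − $5,509.70| = $658.35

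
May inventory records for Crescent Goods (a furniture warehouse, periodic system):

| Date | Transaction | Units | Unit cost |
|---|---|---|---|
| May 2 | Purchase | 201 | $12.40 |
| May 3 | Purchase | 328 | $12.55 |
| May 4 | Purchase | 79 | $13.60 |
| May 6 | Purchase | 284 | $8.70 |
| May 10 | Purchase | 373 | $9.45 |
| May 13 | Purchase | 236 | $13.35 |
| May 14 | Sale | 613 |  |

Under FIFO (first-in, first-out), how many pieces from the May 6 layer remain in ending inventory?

279

May 14, 613 sold [FIFO — oldest first]: 201 @ $12.40 + 328 @ $12.55 + 79 @ $13.60 + 5 @ $8.70 = $7,726.70
Ending inventory: 279 @ $8.70 + 373 @ $9.45 + 236 @ $13.35 = $9,102.75
Check: goods available $16,829.45 = COGS $7,726.70 + ending $9,102.75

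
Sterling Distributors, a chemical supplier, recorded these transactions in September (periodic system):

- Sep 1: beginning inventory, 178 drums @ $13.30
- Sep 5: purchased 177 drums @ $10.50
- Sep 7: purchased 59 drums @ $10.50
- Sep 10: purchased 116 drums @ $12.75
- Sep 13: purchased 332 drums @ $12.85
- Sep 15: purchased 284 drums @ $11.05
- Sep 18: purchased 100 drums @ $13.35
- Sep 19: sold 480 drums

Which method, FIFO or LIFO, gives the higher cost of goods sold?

LIFO

FIFO COGS: 178 @ $13.30 + 177 @ $10.50 + 59 @ $10.50 + 66 @ $12.75 = $5,686.90
LIFO COGS: 100 @ $13.35 + 284 @ $11.05 + 96 @ $12.85 = $5,706.80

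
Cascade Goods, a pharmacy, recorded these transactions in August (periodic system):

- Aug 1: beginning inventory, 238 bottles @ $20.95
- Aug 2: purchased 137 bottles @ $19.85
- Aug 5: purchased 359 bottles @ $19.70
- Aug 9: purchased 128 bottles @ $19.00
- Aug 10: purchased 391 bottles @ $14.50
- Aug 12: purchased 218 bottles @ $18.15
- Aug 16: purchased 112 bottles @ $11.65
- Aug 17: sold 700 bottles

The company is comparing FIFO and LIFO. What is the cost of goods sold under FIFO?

FIFO COGS: 238 @ $20.95 + 137 @ $19.85 + 325 @ $19.70 = $14,108.05
LIFO COGS: 112 @ $11.65 + 218 @ $18.15 + 370 @ $14.50 = $10,626.50

COGS = $14,108.05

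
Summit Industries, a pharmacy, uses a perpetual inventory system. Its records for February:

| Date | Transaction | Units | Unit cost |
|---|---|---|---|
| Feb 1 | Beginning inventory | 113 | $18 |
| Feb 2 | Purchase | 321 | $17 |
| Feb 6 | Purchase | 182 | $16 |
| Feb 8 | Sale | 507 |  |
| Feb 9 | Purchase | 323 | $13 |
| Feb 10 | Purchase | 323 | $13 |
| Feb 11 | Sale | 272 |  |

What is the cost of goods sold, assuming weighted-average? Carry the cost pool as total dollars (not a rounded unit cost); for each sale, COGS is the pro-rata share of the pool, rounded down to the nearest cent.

COGS = $12,250.88

After Feb 1: 113 on hand, pool $2,034.00 (≈ $18.0000 each)
After Feb 2: 434 on hand, pool $7,491.00 (≈ $17.2604 each)
After Feb 6: 616 on hand, pool $10,403.00 (≈ $16.8880 each)
Feb 8, sell 507: 507/616 × $10,403.00 → $8,562.20
After Feb 9: 432 on hand, pool $6,039.80 (≈ $13.9810 each)
After Feb 10: 755 on hand, pool $10,238.80 (≈ $13.5613 each)
Feb 11, sell 272: 272/755 × $10,238.80 → $3,688.68
Total COGS = $8,562.20 + $3,688.68 = $12,250.88
Ending inventory (cost pool remaining) = $6,550.12
Check: goods available $18,801.00 = COGS $12,250.88 + ending $6,550.12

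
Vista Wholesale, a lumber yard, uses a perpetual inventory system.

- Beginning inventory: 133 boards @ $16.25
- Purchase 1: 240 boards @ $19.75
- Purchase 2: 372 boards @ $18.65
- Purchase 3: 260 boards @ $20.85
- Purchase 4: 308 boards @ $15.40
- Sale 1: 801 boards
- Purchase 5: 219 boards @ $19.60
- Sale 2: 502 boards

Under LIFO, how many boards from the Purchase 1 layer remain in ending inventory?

Sale 1 (801) [LIFO — newest first]: 308 @ $15.40 + 260 @ $20.85 + 233 @ $18.65 = $14,509.65
Sale 2 (502) [LIFO — newest first]: 219 @ $19.60 + 139 @ $18.65 + 144 @ $19.75 = $9,728.75
Total COGS = $14,509.65 + $9,728.75 = $24,238.40
Ending inventory: 133 @ $16.25 + 96 @ $19.75 = $4,057.25

96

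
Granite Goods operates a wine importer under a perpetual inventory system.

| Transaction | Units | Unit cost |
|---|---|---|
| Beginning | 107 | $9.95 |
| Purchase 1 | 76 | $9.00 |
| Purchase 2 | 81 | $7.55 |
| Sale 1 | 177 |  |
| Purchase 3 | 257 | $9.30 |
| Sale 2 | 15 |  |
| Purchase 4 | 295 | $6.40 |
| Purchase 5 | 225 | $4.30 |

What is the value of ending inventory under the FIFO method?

Sale 1 (177) [FIFO — oldest first]: 107 @ $9.95 + 70 @ $9.00 = $1,694.65
Sale 2 (15) [FIFO — oldest first]: 6 @ $9.00 + 9 @ $7.55 = $121.95
Total COGS = $1,694.65 + $121.95 = $1,816.60
Ending inventory: 72 @ $7.55 + 257 @ $9.30 + 295 @ $6.40 + 225 @ $4.30 = $5,789.20
Check: goods available $7,605.80 = COGS $1,816.60 + ending $5,789.20

Ending inventory = $5,789.20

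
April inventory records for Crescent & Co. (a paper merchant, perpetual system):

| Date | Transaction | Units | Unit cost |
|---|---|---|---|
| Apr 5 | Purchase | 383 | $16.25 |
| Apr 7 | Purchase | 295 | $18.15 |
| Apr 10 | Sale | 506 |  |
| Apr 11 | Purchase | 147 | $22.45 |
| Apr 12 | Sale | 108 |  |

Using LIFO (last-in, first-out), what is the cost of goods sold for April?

COGS = $11,207.60

Apr 10, 506 sold [LIFO — newest first]: 295 @ $18.15 + 211 @ $16.25 = $8,783.00
Apr 12, 108 sold [LIFO — newest first]: 108 @ $22.45 = $2,424.60
Total COGS = $8,783.00 + $2,424.60 = $11,207.60
Ending inventory: 172 @ $16.25 + 39 @ $22.45 = $3,670.55
Check: goods available $14,878.15 = COGS $11,207.60 + ending $3,670.55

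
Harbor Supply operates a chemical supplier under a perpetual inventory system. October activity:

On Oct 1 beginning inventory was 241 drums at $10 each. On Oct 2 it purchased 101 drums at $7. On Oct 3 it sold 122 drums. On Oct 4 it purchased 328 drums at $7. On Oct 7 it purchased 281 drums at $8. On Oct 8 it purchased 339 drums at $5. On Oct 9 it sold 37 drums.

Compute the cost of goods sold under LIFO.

COGS = $1,102

Oct 3, 122 sold [LIFO — newest first]: 101 @ $7 + 21 @ $10 = $917
Oct 9, 37 sold [LIFO — newest first]: 37 @ $5 = $185
Total COGS = $917 + $185 = $1,102
Ending inventory: 220 @ $10 + 328 @ $7 + 281 @ $8 + 302 @ $5 = $8,254
Check: goods available $9,356 = COGS $1,102 + ending $8,254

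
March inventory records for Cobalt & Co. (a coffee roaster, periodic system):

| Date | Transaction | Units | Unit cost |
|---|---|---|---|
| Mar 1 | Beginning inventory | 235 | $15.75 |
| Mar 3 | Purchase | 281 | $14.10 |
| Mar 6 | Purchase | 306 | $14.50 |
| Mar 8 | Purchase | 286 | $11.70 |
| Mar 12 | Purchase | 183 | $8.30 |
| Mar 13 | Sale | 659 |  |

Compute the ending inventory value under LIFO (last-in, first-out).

Ending inventory = $9,345.35

Mar 13, 659 sold [LIFO — newest first]: 183 @ $8.30 + 286 @ $11.70 + 190 @ $14.50 = $7,620.10
Ending inventory: 235 @ $15.75 + 281 @ $14.10 + 116 @ $14.50 = $9,345.35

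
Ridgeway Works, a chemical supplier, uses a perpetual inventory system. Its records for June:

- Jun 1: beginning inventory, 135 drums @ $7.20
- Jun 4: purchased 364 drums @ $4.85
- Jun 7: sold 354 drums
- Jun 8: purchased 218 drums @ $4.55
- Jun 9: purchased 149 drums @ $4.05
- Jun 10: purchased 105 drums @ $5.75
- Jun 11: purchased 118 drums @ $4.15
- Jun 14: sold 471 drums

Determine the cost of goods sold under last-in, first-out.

COGS = $3,864.25

Jun 7, 354 sold [LIFO — newest first]: 354 @ $4.85 = $1,716.90
Jun 14, 471 sold [LIFO — newest first]: 118 @ $4.15 + 105 @ $5.75 + 149 @ $4.05 + 99 @ $4.55 = $2,147.35
Total COGS = $1,716.90 + $2,147.35 = $3,864.25
Ending inventory: 135 @ $7.20 + 10 @ $4.85 + 119 @ $4.55 = $1,561.95
Check: goods available $5,426.20 = COGS $3,864.25 + ending $1,561.95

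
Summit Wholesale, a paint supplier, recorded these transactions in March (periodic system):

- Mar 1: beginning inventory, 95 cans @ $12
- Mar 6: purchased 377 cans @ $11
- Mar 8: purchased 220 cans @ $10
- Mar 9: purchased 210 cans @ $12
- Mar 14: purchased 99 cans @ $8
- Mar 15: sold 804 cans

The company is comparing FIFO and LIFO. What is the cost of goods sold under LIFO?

COGS = $8,537

FIFO COGS: 95 @ $12 + 377 @ $11 + 220 @ $10 + 112 @ $12 = $8,831
LIFO COGS: 99 @ $8 + 210 @ $12 + 220 @ $10 + 275 @ $11 = $8,537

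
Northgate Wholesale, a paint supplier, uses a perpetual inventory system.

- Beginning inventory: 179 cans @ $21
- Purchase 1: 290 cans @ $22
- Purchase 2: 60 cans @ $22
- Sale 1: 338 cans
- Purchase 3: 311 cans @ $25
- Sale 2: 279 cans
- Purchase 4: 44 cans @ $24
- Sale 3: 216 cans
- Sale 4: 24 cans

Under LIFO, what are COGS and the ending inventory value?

Sale 1 (338) [LIFO — newest first]: 60 @ $22 + 278 @ $22 = $7,436
Sale 2 (279) [LIFO — newest first]: 279 @ $25 = $6,975
Sale 3 (216) [LIFO — newest first]: 44 @ $24 + 32 @ $25 + 12 @ $22 + 128 @ $21 = $4,808
Sale 4 (24) [LIFO — newest first]: 24 @ $21 = $504
Total COGS = $7,436 + $6,975 + $4,808 + $504 = $19,723
Ending inventory: 27 @ $21 = $567

COGS = $19,723; ending inventory = $567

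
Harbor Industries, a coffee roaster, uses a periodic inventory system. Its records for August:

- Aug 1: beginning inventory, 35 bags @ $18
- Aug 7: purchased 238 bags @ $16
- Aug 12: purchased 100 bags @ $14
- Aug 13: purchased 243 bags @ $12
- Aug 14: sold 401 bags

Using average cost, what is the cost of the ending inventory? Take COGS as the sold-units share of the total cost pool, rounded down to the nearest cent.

Ending inventory = $3,055.38

Aug 14, sell 401: 401/616 × $8,754.00 → $5,698.62
Ending inventory (cost pool remaining) = $3,055.38
Check: goods available $8,754.00 = COGS $5,698.62 + ending $3,055.38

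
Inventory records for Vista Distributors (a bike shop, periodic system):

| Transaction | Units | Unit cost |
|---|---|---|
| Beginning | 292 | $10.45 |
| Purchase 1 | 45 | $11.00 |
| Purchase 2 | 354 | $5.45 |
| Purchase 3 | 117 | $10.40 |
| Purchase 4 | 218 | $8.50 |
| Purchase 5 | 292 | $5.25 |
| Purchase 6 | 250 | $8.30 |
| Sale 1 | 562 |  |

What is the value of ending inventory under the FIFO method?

Ending inventory = $7,380.85

Sale 1 (562) [FIFO — oldest first]: 292 @ $10.45 + 45 @ $11.00 + 225 @ $5.45 = $4,772.65
Ending inventory: 129 @ $5.45 + 117 @ $10.40 + 218 @ $8.50 + 292 @ $5.25 + 250 @ $8.30 = $7,380.85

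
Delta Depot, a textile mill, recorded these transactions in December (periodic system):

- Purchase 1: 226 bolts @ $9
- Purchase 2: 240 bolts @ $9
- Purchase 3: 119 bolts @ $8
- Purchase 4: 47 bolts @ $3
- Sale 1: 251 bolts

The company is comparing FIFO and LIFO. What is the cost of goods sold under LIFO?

FIFO COGS: 226 @ $9 + 25 @ $9 = $2,259
LIFO COGS: 47 @ $3 + 119 @ $8 + 85 @ $9 = $1,858

COGS = $1,858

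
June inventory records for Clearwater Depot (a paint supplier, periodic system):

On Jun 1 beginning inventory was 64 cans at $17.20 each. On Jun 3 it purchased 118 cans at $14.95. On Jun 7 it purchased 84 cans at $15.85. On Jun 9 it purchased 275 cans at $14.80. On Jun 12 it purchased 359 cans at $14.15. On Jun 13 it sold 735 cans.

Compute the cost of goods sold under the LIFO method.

COGS = $10,735.40

Jun 13, 735 sold [LIFO — newest first]: 359 @ $14.15 + 275 @ $14.80 + 84 @ $15.85 + 17 @ $14.95 = $10,735.40
Ending inventory: 64 @ $17.20 + 101 @ $14.95 = $2,610.75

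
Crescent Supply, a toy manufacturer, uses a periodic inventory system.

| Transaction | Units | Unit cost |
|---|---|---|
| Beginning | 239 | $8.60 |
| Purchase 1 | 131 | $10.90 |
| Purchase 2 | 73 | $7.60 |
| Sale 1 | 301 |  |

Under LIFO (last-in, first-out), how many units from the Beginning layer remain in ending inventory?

Sale 1 (301) [LIFO — newest first]: 73 @ $7.60 + 131 @ $10.90 + 97 @ $8.60 = $2,816.90
Ending inventory: 142 @ $8.60 = $1,221.20

142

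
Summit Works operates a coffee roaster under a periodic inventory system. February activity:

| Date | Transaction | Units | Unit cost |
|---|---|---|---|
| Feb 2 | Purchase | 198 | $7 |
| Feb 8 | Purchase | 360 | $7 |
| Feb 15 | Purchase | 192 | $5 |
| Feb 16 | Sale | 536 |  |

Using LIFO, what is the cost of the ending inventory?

Ending inventory = $1,498

Feb 16, 536 sold [LIFO — newest first]: 192 @ $5 + 344 @ $7 = $3,368
Ending inventory: 198 @ $7 + 16 @ $7 = $1,498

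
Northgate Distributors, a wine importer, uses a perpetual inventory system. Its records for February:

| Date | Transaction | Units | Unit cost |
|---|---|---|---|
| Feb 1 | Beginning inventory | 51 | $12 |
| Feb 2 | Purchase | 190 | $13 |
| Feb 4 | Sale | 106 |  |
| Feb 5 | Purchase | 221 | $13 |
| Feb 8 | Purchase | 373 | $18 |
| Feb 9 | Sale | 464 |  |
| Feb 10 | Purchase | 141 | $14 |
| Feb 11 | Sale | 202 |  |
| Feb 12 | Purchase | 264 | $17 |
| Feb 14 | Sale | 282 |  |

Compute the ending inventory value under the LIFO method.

Feb 4, 106 sold [LIFO — newest first]: 106 @ $13 = $1,378
Feb 9, 464 sold [LIFO — newest first]: 373 @ $18 + 91 @ $13 = $7,897
Feb 11, 202 sold [LIFO — newest first]: 141 @ $14 + 61 @ $13 = $2,767
Feb 14, 282 sold [LIFO — newest first]: 264 @ $17 + 18 @ $13 = $4,722
Total COGS = $1,378 + $7,897 + $2,767 + $4,722 = $16,764
Ending inventory: 51 @ $12 + 84 @ $13 + 51 @ $13 = $2,367
Check: goods available $19,131 = COGS $16,764 + ending $2,367

Ending inventory = $2,367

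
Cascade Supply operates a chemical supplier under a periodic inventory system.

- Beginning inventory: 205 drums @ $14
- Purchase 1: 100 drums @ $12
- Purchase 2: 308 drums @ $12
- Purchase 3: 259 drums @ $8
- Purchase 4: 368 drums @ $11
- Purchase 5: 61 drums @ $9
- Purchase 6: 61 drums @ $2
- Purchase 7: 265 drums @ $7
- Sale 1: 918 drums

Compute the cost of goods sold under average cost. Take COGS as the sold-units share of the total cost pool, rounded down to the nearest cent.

Sale 1, sell 918: 918/1627 × $16,412.00 → $9,260.12
Ending inventory (cost pool remaining) = $7,151.88

COGS = $9,260.12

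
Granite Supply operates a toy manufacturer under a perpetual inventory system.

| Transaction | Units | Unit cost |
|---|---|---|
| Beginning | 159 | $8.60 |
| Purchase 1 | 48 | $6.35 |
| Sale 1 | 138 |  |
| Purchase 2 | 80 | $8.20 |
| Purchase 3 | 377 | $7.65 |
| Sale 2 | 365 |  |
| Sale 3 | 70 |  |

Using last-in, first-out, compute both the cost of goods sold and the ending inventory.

Sale 1 (138) [LIFO — newest first]: 48 @ $6.35 + 90 @ $8.60 = $1,078.80
Sale 2 (365) [LIFO — newest first]: 365 @ $7.65 = $2,792.25
Sale 3 (70) [LIFO — newest first]: 12 @ $7.65 + 58 @ $8.20 = $567.40
Total COGS = $1,078.80 + $2,792.25 + $567.40 = $4,438.45
Ending inventory: 69 @ $8.60 + 22 @ $8.20 = $773.80
Check: goods available $5,212.25 = COGS $4,438.45 + ending $773.80

COGS = $4,438.45; ending inventory = $773.80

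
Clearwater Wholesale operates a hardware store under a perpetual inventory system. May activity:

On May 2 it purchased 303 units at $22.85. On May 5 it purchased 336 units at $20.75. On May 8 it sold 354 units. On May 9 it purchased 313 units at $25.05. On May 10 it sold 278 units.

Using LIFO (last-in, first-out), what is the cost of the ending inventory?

Ending inventory = $7,389.00

May 8, 354 sold [LIFO — newest first]: 336 @ $20.75 + 18 @ $22.85 = $7,383.30
May 10, 278 sold [LIFO — newest first]: 278 @ $25.05 = $6,963.90
Total COGS = $7,383.30 + $6,963.90 = $14,347.20
Ending inventory: 285 @ $22.85 + 35 @ $25.05 = $7,389.00
Check: goods available $21,736.20 = COGS $14,347.20 + ending $7,389.00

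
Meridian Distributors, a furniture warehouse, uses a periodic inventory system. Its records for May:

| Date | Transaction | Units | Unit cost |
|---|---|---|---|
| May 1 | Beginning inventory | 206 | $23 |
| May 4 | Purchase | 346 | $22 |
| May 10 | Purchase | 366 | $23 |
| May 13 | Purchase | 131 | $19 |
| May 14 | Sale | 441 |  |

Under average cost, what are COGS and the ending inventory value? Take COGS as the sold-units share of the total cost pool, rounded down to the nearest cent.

May 14, sell 441: 441/1049 × $23,257.00 → $9,777.25
Ending inventory (cost pool remaining) = $13,479.75

COGS = $9,777.25; ending inventory = $13,479.75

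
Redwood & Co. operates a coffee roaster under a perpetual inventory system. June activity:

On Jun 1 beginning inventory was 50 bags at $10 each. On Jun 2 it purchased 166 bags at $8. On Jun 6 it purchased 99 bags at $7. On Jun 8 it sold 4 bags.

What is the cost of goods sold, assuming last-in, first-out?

Jun 8, 4 sold [LIFO — newest first]: 4 @ $7 = $28
Ending inventory: 50 @ $10 + 166 @ $8 + 95 @ $7 = $2,493

COGS = $28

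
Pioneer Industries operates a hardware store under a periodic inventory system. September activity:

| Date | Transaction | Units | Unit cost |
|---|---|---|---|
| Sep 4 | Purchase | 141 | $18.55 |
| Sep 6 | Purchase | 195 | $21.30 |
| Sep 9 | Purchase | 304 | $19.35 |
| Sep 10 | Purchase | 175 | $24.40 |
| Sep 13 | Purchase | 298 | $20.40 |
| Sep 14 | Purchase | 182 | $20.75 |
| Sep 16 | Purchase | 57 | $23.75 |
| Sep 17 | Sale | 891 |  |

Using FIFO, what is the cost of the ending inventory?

Ending inventory = $9,659.05

Sep 17, 891 sold [FIFO — oldest first]: 141 @ $18.55 + 195 @ $21.30 + 304 @ $19.35 + 175 @ $24.40 + 76 @ $20.40 = $18,471.85
Ending inventory: 222 @ $20.40 + 182 @ $20.75 + 57 @ $23.75 = $9,659.05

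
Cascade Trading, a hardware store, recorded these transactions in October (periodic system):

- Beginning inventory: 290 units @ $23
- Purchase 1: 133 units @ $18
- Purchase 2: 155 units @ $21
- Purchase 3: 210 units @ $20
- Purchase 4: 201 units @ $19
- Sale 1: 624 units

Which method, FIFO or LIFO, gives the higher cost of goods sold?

FIFO COGS: 290 @ $23 + 133 @ $18 + 155 @ $21 + 46 @ $20 = $13,239
LIFO COGS: 201 @ $19 + 210 @ $20 + 155 @ $21 + 58 @ $18 = $12,318

FIFO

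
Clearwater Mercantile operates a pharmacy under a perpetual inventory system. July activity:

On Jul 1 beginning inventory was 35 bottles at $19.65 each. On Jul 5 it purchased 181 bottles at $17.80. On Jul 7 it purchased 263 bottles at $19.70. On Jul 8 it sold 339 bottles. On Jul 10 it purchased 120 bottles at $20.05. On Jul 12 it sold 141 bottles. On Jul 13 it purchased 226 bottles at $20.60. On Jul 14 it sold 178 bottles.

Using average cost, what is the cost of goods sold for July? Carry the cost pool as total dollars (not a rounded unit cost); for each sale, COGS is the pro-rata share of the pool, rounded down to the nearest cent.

After Jul 1: 35 on hand, pool $687.75 (≈ $19.6500 each)
After Jul 5: 216 on hand, pool $3,909.55 (≈ $18.0998 each)
After Jul 7: 479 on hand, pool $9,090.65 (≈ $18.9784 each)
Jul 8, sell 339: 339/479 × $9,090.65 → $6,433.67
After Jul 10: 260 on hand, pool $5,062.98 (≈ $19.4730 each)
Jul 12, sell 141: 141/260 × $5,062.98 → $2,745.69
After Jul 13: 345 on hand, pool $6,972.89 (≈ $20.2113 each)
Jul 14, sell 178: 178/345 × $6,972.89 → $3,597.60
Total COGS = $6,433.67 + $2,745.69 + $3,597.60 = $12,776.96
Ending inventory (cost pool remaining) = $3,375.29
Check: goods available $16,152.25 = COGS $12,776.96 + ending $3,375.29

COGS = $12,776.96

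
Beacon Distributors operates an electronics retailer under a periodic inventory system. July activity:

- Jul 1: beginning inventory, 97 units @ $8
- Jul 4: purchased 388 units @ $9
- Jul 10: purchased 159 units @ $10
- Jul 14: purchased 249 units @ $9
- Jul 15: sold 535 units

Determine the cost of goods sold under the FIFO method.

Jul 15, 535 sold [FIFO — oldest first]: 97 @ $8 + 388 @ $9 + 50 @ $10 = $4,768
Ending inventory: 109 @ $10 + 249 @ $9 = $3,331
Check: goods available $8,099 = COGS $4,768 + ending $3,331

COGS = $4,768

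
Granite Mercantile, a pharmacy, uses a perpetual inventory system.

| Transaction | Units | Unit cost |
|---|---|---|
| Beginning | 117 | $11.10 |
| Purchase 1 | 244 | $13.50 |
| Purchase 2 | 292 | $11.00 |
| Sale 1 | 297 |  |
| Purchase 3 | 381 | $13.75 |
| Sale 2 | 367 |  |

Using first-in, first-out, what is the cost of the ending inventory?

Ending inventory = $5,087.50

Sale 1 (297) [FIFO — oldest first]: 117 @ $11.10 + 180 @ $13.50 = $3,728.70
Sale 2 (367) [FIFO — oldest first]: 64 @ $13.50 + 292 @ $11.00 + 11 @ $13.75 = $4,227.25
Total COGS = $3,728.70 + $4,227.25 = $7,955.95
Ending inventory: 370 @ $13.75 = $5,087.50
Check: goods available $13,043.45 = COGS $7,955.95 + ending $5,087.50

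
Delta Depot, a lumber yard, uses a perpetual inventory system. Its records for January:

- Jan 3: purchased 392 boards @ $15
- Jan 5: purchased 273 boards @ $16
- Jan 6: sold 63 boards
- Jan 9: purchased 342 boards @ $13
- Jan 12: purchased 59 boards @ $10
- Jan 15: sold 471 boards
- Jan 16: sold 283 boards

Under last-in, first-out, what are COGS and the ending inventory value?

COGS = $11,549; ending inventory = $3,735

Jan 6, 63 sold [LIFO — newest first]: 63 @ $16 = $1,008
Jan 15, 471 sold [LIFO — newest first]: 59 @ $10 + 342 @ $13 + 70 @ $16 = $6,156
Jan 16, 283 sold [LIFO — newest first]: 140 @ $16 + 143 @ $15 = $4,385
Total COGS = $1,008 + $6,156 + $4,385 = $11,549
Ending inventory: 249 @ $15 = $3,735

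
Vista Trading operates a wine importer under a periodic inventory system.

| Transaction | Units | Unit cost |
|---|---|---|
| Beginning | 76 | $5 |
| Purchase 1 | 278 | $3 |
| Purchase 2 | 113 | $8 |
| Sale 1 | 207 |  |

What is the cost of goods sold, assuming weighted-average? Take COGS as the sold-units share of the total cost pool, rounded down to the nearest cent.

Sale 1, sell 207: 207/467 × $2,118.00 → $938.81
Ending inventory (cost pool remaining) = $1,179.19

COGS = $938.81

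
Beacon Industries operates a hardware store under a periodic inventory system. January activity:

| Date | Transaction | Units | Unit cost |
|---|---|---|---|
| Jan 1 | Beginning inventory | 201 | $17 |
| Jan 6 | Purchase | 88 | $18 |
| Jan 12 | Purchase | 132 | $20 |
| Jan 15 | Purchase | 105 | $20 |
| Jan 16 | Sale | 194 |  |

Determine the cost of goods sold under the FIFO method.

COGS = $3,298

Jan 16, 194 sold [FIFO — oldest first]: 194 @ $17 = $3,298
Ending inventory: 7 @ $17 + 88 @ $18 + 132 @ $20 + 105 @ $20 = $6,443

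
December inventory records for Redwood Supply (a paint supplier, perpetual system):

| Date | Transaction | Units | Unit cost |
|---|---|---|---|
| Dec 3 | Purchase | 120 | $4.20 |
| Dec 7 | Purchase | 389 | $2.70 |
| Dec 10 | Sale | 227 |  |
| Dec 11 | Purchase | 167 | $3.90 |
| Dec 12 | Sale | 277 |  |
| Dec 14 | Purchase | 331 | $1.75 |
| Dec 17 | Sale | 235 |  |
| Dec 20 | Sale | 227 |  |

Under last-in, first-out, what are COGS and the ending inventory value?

Dec 10, 227 sold [LIFO — newest first]: 227 @ $2.70 = $612.90
Dec 12, 277 sold [LIFO — newest first]: 167 @ $3.90 + 110 @ $2.70 = $948.30
Dec 17, 235 sold [LIFO — newest first]: 235 @ $1.75 = $411.25
Dec 20, 227 sold [LIFO — newest first]: 96 @ $1.75 + 52 @ $2.70 + 79 @ $4.20 = $640.20
Total COGS = $612.90 + $948.30 + $411.25 + $640.20 = $2,612.65
Ending inventory: 41 @ $4.20 = $172.20

COGS = $2,612.65; ending inventory = $172.20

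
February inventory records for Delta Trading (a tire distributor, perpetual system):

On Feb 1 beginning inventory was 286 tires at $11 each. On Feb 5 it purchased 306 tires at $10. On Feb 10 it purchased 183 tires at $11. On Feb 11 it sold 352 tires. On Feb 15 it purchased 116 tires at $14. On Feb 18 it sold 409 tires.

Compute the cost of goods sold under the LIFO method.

Feb 11, 352 sold [LIFO — newest first]: 183 @ $11 + 169 @ $10 = $3,703
Feb 18, 409 sold [LIFO — newest first]: 116 @ $14 + 137 @ $10 + 156 @ $11 = $4,710
Total COGS = $3,703 + $4,710 = $8,413
Ending inventory: 130 @ $11 = $1,430
Check: goods available $9,843 = COGS $8,413 + ending $1,430

COGS = $8,413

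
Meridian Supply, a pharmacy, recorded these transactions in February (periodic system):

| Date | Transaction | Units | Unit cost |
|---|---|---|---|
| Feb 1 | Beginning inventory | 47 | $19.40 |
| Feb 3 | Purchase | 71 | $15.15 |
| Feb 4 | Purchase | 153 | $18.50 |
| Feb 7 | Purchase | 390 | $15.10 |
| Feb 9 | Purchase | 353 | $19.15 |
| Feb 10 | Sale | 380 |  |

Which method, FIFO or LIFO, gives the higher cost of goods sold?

FIFO COGS: 47 @ $19.40 + 71 @ $15.15 + 153 @ $18.50 + 109 @ $15.10 = $6,463.85
LIFO COGS: 353 @ $19.15 + 27 @ $15.10 = $7,167.65

LIFO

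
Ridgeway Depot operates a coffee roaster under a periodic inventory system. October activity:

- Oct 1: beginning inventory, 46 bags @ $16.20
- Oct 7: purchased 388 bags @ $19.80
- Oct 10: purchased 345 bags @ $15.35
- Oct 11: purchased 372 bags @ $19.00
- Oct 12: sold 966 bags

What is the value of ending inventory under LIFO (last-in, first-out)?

Oct 12, 966 sold [LIFO — newest first]: 372 @ $19.00 + 345 @ $15.35 + 249 @ $19.80 = $17,293.95
Ending inventory: 46 @ $16.20 + 139 @ $19.80 = $3,497.40
Check: goods available $20,791.35 = COGS $17,293.95 + ending $3,497.40

Ending inventory = $3,497.40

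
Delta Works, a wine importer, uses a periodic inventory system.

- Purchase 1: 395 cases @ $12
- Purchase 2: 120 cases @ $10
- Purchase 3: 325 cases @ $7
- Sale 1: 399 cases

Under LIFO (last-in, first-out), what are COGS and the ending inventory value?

Sale 1 (399) [LIFO — newest first]: 325 @ $7 + 74 @ $10 = $3,015
Ending inventory: 395 @ $12 + 46 @ $10 = $5,200
Check: goods available $8,215 = COGS $3,015 + ending $5,200

COGS = $3,015; ending inventory = $5,200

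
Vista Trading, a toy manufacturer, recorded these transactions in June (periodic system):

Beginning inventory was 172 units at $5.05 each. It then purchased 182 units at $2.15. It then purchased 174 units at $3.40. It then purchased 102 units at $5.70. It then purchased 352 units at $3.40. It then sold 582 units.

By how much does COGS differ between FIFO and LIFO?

FIFO COGS: 172 @ $5.05 + 182 @ $2.15 + 174 @ $3.40 + 54 @ $5.70 = $2,159.30
LIFO COGS: 352 @ $3.40 + 102 @ $5.70 + 128 @ $3.40 = $2,213.40
Difference = |$2,159.30 − $2,213.40| = $54.10

$54.10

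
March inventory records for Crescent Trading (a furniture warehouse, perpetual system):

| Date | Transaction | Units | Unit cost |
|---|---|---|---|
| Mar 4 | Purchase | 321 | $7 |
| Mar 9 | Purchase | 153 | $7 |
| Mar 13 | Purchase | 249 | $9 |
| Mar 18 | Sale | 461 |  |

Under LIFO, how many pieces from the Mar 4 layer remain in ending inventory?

Mar 18, 461 sold [LIFO — newest first]: 249 @ $9 + 153 @ $7 + 59 @ $7 = $3,725
Ending inventory: 262 @ $7 = $1,834

262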